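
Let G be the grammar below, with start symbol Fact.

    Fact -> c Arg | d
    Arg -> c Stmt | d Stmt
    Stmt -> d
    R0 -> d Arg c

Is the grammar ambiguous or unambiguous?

Unambiguous

(R0 is unreachable from Fact, so its rules don't affect L(Fact).) Each reachable nonterminal has at most one production per leading terminal, and all productions are right-linear; the derivation is determined token-by-token.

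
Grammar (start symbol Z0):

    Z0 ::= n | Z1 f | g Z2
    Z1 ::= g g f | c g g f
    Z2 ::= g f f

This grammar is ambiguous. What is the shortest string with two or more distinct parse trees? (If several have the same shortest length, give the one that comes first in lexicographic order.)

length 1: no string has ≥2 trees
length 4: g g f f has 2 parse trees

Two derivations of g g f f:
  Z0 ⇒ Z1 f ⇒ g g f f
  Z0 ⇒ g Z2 ⇒ g g f f

g g f f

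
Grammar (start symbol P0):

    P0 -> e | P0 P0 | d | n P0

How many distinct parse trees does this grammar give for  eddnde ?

Parse trees for eddnde (showing first 6 of 19):
  [P0 [P0 e] [P0 [P0 d] [P0 [P0 d] [P0 [P0 n [P0 d]] [P0 e]]]]]
  [P0 [P0 e] [P0 [P0 d] [P0 [P0 d] [P0 n [P0 [P0 d] [P0 e]]]]]]
  [P0 [P0 e] [P0 [P0 d] [P0 [P0 [P0 d] [P0 n [P0 d]]] [P0 e]]]]
  [P0 [P0 e] [P0 [P0 [P0 d] [P0 d]] [P0 [P0 n [P0 d]] [P0 e]]]]
  [P0 [P0 e] [P0 [P0 [P0 d] [P0 d]] [P0 n [P0 [P0 d] [P0 e]]]]]
  [P0 [P0 e] [P0 [P0 [P0 d] [P0 [P0 d] [P0 n [P0 d]]]] [P0 e]]]

19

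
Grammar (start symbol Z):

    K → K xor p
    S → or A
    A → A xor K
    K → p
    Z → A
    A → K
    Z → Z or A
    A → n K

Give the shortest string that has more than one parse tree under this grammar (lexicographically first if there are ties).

p xor p

length 1: no string has ≥2 trees
length 2: no string has ≥2 trees
length 3: p xor p has 2 parse trees

Two derivations of p xor p:
  Z ⇒ A ⇒ A xor K ⇒ K xor K ⇒ p xor K ⇒ p xor p
  Z ⇒ A ⇒ K ⇒ K xor p ⇒ p xor p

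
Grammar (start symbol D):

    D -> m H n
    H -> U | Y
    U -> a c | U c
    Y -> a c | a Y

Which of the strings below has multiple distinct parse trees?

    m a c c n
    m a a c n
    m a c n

m a c n

m a c c n: 1 tree
m a a c n: 1 tree
m a c n: 2 trees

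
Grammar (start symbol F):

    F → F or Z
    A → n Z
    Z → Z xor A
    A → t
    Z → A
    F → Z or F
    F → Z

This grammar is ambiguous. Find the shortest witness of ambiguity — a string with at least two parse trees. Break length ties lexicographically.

t or t

length 1: no string has ≥2 trees
length 2: no string has ≥2 trees
length 3: t or t has 2 parse trees

Two derivations of t or t:
  F ⇒ F or Z ⇒ Z or Z ⇒ A or Z ⇒ t or Z ⇒ t or A ⇒ t or t
  F ⇒ Z or F ⇒ A or F ⇒ t or F ⇒ t or Z ⇒ t or A ⇒ t or t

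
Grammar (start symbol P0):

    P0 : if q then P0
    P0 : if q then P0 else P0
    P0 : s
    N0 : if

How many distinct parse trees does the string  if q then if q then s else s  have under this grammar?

2

Parse trees for if q then if q then s else s:
  [P0 if q then [P0 if q then [P0 s] else [P0 s]]]
  [P0 if q then [P0 if q then [P0 s]] else [P0 s]]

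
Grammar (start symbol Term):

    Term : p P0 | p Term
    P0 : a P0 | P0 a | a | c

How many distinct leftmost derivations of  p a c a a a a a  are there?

Parse trees for p a c a a a a a:
  [Term p [P0 a [P0 [P0 [P0 [P0 [P0 [P0 c] a] a] a] a] a]]]
  [Term p [P0 [P0 a [P0 [P0 [P0 [P0 [P0 c] a] a] a] a]] a]]
  [Term p [P0 [P0 [P0 a [P0 [P0 [P0 [P0 c] a] a] a]] a] a]]
  [Term p [P0 [P0 [P0 [P0 a [P0 [P0 [P0 c] a] a]] a] a] a]]
  [Term p [P0 [P0 [P0 [P0 [P0 a [P0 [P0 c] a]] a] a] a] a]]
  [Term p [P0 [P0 [P0 [P0 [P0 [P0 a [P0 c]] a] a] a] a] a]]

6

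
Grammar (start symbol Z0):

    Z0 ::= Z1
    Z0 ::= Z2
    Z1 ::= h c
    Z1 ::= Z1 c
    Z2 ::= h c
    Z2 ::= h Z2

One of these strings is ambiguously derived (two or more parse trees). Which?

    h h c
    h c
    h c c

h c

h h c: 1 tree
h c: 2 trees
h c c: 1 tree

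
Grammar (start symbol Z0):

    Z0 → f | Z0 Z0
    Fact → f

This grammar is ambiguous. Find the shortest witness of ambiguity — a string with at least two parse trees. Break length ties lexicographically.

length 1: no string has ≥2 trees
length 2: no string has ≥2 trees
length 3: f f f has 2 parse trees

Two derivations of f f f:
  Z0 ⇒ Z0 Z0 ⇒ f Z0 ⇒ f Z0 Z0 ⇒ f f Z0 ⇒ f f f
  Z0 ⇒ Z0 Z0 ⇒ Z0 Z0 Z0 ⇒ f Z0 Z0 ⇒ f f Z0 ⇒ f f f

f f f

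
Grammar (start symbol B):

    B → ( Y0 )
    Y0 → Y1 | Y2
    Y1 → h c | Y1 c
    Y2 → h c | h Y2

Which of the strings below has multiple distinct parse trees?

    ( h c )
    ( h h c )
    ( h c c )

( h c ): 2 trees
( h h c ): 1 tree
( h c c ): 1 tree

( h c )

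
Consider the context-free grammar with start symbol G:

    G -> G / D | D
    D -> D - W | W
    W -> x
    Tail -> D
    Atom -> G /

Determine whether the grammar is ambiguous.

Unambiguous

Only G, D, W are reachable from G; ignoring the rest: G → G / D | D  ;  D → D - W | W  — a left-associative chain with W at the bottom. Each string factors uniquely by precedence.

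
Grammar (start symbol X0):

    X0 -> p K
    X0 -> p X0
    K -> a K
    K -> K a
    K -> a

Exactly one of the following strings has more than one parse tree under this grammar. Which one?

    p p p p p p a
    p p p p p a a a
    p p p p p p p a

p p p p p p a: 1 tree
p p p p p a a a: 4 trees
p p p p p p p a: 1 tree

p p p p p a a a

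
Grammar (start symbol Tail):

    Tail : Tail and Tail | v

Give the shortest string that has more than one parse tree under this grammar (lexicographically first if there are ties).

v and v and v

length 1: no string has ≥2 trees
length 3: no string has ≥2 trees
length 5: v and v and v has 2 parse trees

Two derivations of v and v and v:
  Tail ⇒ Tail and Tail ⇒ Tail and Tail and Tail ⇒ v and Tail and Tail ⇒ v and v and Tail ⇒ v and v and v
  Tail ⇒ Tail and Tail ⇒ v and Tail ⇒ v and Tail and Tail ⇒ v and v and Tail ⇒ v and v and v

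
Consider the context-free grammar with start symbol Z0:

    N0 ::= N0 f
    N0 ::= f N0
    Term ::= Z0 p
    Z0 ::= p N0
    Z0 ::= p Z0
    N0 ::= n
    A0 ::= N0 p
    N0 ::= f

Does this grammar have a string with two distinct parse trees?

Ambiguous

Witness: p f f

Derivation 1: Z0 ⇒ p N0 ⇒ p N0 f ⇒ p f f
Derivation 2: Z0 ⇒ p N0 ⇒ p f N0 ⇒ p f f

Two distinct leftmost derivations for the same string.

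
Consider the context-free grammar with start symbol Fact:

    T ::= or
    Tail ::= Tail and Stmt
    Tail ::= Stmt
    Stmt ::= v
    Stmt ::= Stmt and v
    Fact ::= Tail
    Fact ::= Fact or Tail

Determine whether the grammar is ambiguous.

Witness: v and v

Derivation 1: Fact ⇒ Tail ⇒ Tail and Stmt ⇒ Stmt and Stmt ⇒ v and Stmt ⇒ v and v
Derivation 2: Fact ⇒ Tail ⇒ Stmt ⇒ Stmt and v ⇒ v and v

Two distinct leftmost derivations for the same string.

Ambiguous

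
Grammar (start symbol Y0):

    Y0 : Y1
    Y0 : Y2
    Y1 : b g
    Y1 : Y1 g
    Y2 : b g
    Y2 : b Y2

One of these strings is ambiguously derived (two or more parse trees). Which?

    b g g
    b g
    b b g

b g g: 1 tree
b g: 2 trees
b b g: 1 tree

b g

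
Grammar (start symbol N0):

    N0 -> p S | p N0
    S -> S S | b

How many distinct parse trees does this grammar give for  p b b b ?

Parse trees for p b b b:
  [N0 p [S [S b] [S [S b] [S b]]]]
  [N0 p [S [S [S b] [S b]] [S b]]]

2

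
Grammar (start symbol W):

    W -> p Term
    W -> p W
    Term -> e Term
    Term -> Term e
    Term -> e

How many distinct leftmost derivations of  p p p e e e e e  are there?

Parse trees for p p p e e e e e (showing first 6 of 16):
  [W p [W p [W p [Term e [Term e [Term e [Term e [Term e]]]]]]]]
  [W p [W p [W p [Term e [Term e [Term e [Term [Term e] e]]]]]]]
  [W p [W p [W p [Term e [Term e [Term [Term e [Term e]] e]]]]]]
  [W p [W p [W p [Term e [Term e [Term [Term [Term e] e] e]]]]]]
  [W p [W p [W p [Term e [Term [Term e [Term e [Term e]]] e]]]]]
  [W p [W p [W p [Term e [Term [Term e [Term [Term e] e]] e]]]]]

16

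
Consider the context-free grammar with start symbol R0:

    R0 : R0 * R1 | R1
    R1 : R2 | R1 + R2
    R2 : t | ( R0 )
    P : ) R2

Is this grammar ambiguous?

(P is unreachable from R0, so its rules don't affect L(R0).) This is a standard precedence ladder (R0 over R1 over R2), with each level left-recursive on its own operator ('*' at R0, '+' at R1). That structure is LR(1), hence unambiguous.

Unambiguous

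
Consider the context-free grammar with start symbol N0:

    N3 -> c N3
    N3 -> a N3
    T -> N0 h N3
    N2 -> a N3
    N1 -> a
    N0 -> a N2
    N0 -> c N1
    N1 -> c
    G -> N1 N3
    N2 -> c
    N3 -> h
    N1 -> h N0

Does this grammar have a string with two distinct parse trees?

Only N0, N1, N2, N3 are reachable from N0; ignoring the rest: Each reachable nonterminal has at most one production per leading terminal, and all productions are right-linear; the derivation is determined token-by-token.

Unambiguous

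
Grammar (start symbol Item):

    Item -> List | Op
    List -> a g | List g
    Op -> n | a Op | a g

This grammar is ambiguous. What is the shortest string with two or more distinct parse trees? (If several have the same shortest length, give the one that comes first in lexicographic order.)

a g

length 1: no string has ≥2 trees
length 2: a g has 2 parse trees

Two derivations of a g:
  Item ⇒ List ⇒ a g
  Item ⇒ Op ⇒ a g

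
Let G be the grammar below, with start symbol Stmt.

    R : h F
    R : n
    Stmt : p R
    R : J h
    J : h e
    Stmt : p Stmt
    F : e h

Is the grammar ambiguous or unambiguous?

Ambiguous

Witness: p h e h

Derivation 1: Stmt ⇒ p R ⇒ p h F ⇒ p h e h
Derivation 2: Stmt ⇒ p R ⇒ p J h ⇒ p h e h

Two distinct leftmost derivations for the same string.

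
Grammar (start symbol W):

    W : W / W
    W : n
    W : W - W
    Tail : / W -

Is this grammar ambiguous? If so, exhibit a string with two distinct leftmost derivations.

Witness: n - n - n

Derivation 1: W ⇒ W - W ⇒ n - W ⇒ n - W - W ⇒ n - n - W ⇒ n - n - n
Derivation 2: W ⇒ W - W ⇒ W - W - W ⇒ n - W - W ⇒ n - n - W ⇒ n - n - n

Two distinct leftmost derivations for the same string.

Ambiguous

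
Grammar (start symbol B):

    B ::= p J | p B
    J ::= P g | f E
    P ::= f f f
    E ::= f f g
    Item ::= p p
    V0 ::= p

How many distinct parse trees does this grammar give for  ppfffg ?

Parse trees for ppfffg:
  [B p [B p [J [P f f f] g]]]
  [B p [B p [J f [E f f g]]]]

2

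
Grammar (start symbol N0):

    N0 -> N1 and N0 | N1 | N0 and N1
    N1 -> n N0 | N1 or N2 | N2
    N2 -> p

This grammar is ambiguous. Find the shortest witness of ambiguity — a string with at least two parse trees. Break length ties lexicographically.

length 1: no string has ≥2 trees
length 2: no string has ≥2 trees
length 3: p and p has 2 parse trees

Two derivations of p and p:
  N0 ⇒ N1 and N0 ⇒ N2 and N0 ⇒ p and N0 ⇒ p and N1 ⇒ p and N2 ⇒ p and p
  N0 ⇒ N0 and N1 ⇒ N1 and N1 ⇒ N2 and N1 ⇒ p and N1 ⇒ p and N2 ⇒ p and p

p and p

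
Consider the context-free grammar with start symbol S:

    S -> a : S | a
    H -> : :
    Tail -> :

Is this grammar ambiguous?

Unambiguous

(H, Tail are unreachable from S, so their rules don't affect L(S).) Right-recursive list with a separator: after each atom, whether the separator follows determines the rule. One parse per string.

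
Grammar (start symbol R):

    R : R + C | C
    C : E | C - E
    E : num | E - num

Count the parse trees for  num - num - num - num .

8

Parse trees for num - num - num - num:
  [R [C [E [E [E [E num] - num] - num] - num]]]
  [R [C [C [E num]] - [E [E [E num] - num] - num]]]
  [R [C [C [E [E num] - num]] - [E [E num] - num]]]
  [R [C [C [C [E num]] - [E num]] - [E [E num] - num]]]
  [R [C [C [E [E [E num] - num] - num]] - [E num]]]
  [R [C [C [C [E num]] - [E [E num] - num]] - [E num]]]
  [R [C [C [C [E [E num] - num]] - [E num]] - [E num]]]
  [R [C [C [C [C [E num]] - [E num]] - [E num]] - [E num]]]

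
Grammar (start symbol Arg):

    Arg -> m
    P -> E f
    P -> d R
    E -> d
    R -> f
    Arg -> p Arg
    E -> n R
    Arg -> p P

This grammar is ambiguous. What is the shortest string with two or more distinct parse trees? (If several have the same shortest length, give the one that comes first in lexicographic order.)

p d f

length 1: no string has ≥2 trees
length 2: no string has ≥2 trees
length 3: p d f has 2 parse trees

Two derivations of p d f:
  Arg ⇒ p P ⇒ p E f ⇒ p d f
  Arg ⇒ p P ⇒ p d R ⇒ p d f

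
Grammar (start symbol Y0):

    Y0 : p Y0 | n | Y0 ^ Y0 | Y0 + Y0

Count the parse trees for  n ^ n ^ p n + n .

Parse trees for n ^ n ^ p n + n:
  [Y0 [Y0 n] ^ [Y0 [Y0 n] ^ [Y0 p [Y0 [Y0 n] + [Y0 n]]]]]
  [Y0 [Y0 n] ^ [Y0 [Y0 n] ^ [Y0 [Y0 p [Y0 n]] + [Y0 n]]]]
  [Y0 [Y0 n] ^ [Y0 [Y0 [Y0 n] ^ [Y0 p [Y0 n]]] + [Y0 n]]]
  [Y0 [Y0 [Y0 n] ^ [Y0 n]] ^ [Y0 p [Y0 [Y0 n] + [Y0 n]]]]
  [Y0 [Y0 [Y0 n] ^ [Y0 n]] ^ [Y0 [Y0 p [Y0 n]] + [Y0 n]]]
  [Y0 [Y0 [Y0 n] ^ [Y0 [Y0 n] ^ [Y0 p [Y0 n]]]] + [Y0 n]]
  [Y0 [Y0 [Y0 [Y0 n] ^ [Y0 n]] ^ [Y0 p [Y0 n]]] + [Y0 n]]

7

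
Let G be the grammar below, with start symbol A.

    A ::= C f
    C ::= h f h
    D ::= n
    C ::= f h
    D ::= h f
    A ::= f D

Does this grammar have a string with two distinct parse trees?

Witness: f h f

Derivation 1: A ⇒ C f ⇒ f h f
Derivation 2: A ⇒ f D ⇒ f h f

Two distinct leftmost derivations for the same string.

Ambiguous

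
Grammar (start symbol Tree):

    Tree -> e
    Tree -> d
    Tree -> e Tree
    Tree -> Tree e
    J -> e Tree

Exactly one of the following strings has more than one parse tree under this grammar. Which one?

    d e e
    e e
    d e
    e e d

e e

d e e: 1 tree
e e: 2 trees
d e: 1 tree
e e d: 1 tree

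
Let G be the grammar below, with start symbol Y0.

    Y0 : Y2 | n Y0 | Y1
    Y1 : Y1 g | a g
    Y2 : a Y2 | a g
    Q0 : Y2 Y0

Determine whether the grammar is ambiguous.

Witness: a g

Derivation 1: Y0 ⇒ Y2 ⇒ a g
Derivation 2: Y0 ⇒ Y1 ⇒ a g

Two distinct leftmost derivations for the same string.

Ambiguous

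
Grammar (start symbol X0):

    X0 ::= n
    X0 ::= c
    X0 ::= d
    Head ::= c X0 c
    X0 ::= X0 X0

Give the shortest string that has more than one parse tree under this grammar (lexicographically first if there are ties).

c c c

length 1: no string has ≥2 trees
length 2: no string has ≥2 trees
length 3: c c c has 2 parse trees

Two derivations of c c c:
  X0 ⇒ X0 X0 ⇒ c X0 ⇒ c X0 X0 ⇒ c c X0 ⇒ c c c
  X0 ⇒ X0 X0 ⇒ X0 X0 X0 ⇒ c X0 X0 ⇒ c c X0 ⇒ c c c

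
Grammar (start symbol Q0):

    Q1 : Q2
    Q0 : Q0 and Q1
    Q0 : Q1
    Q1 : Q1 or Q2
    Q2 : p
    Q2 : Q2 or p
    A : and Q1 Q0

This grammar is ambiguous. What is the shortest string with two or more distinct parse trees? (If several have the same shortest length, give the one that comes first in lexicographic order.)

length 1: no string has ≥2 trees
length 3: p or p has 2 parse trees

Two derivations of p or p:
  Q0 ⇒ Q1 ⇒ Q2 ⇒ Q2 or p ⇒ p or p
  Q0 ⇒ Q1 ⇒ Q1 or Q2 ⇒ Q2 or Q2 ⇒ p or Q2 ⇒ p or p

p or p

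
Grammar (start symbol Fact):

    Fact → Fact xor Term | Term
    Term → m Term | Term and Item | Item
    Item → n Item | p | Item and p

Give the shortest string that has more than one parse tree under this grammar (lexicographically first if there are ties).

length 1: no string has ≥2 trees
length 2: no string has ≥2 trees
length 3: p and p has 2 parse trees

Two derivations of p and p:
  Fact ⇒ Term ⇒ Term and Item ⇒ Item and Item ⇒ p and Item ⇒ p and p
  Fact ⇒ Term ⇒ Item ⇒ Item and p ⇒ p and p

p and p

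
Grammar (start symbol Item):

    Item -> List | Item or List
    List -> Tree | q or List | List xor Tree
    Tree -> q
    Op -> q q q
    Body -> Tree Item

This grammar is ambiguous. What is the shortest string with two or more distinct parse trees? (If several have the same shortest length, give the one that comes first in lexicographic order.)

length 1: no string has ≥2 trees
length 3: q or q has 2 parse trees

Two derivations of q or q:
  Item ⇒ List ⇒ q or List ⇒ q or Tree ⇒ q or q
  Item ⇒ Item or List ⇒ List or List ⇒ Tree or List ⇒ q or List ⇒ q or Tree ⇒ q or q

q or q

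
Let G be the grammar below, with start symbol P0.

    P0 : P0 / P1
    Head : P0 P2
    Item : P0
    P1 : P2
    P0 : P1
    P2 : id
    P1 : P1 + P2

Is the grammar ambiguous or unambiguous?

Unambiguous

Only P0, P1, P2 are reachable from P0; ignoring the rest: The grammar is stratified — P0 handles '/' (left-recursive), P1 handles '+', P2 atoms. Each operator has a fixed associativity and precedence level, so every string has one parse.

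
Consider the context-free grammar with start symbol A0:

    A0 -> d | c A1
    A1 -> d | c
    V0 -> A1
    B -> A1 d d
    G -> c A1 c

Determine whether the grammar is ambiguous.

Only A0, A1 are reachable from A0; ignoring the rest: Restricted to the reachable nonterminals, every rule has the form A → t or A → t B, and no two rules for the same A share a first terminal. The grammar encodes a DFA — one run per string.

Unambiguous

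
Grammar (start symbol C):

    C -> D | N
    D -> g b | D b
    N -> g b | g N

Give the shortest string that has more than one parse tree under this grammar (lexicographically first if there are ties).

length 2: g b has 2 parse trees

Two derivations of g b:
  C ⇒ D ⇒ g b
  C ⇒ N ⇒ g b

g b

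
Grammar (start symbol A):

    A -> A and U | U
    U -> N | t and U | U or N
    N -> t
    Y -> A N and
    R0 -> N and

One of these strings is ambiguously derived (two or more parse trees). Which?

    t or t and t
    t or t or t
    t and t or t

t or t and t: 1 tree
t or t or t: 1 tree
t and t or t: 3 trees

t and t or t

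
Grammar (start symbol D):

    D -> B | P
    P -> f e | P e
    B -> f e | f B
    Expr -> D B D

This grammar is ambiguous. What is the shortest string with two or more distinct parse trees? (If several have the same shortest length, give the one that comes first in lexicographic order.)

length 2: f e has 2 parse trees

Two derivations of f e:
  D ⇒ B ⇒ f e
  D ⇒ P ⇒ f e

f e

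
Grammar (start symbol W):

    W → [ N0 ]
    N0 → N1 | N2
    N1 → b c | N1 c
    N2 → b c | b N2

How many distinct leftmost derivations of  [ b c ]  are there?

2

Parse trees for [ b c ]:
  [W [ [N0 [N1 b c]] ]]
  [W [ [N0 [N2 b c]] ]]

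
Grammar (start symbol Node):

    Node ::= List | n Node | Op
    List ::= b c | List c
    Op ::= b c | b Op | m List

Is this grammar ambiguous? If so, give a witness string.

Witness: b c

Derivation 1: Node ⇒ List ⇒ b c
Derivation 2: Node ⇒ Op ⇒ b c

Two distinct leftmost derivations for the same string.

Ambiguous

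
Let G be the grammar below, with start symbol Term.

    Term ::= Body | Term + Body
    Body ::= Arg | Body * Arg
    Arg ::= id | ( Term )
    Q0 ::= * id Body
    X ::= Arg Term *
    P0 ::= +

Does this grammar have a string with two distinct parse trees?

Unambiguous

Only Term, Body, Arg are reachable from Term; ignoring the rest: The grammar is stratified — Term handles '+' (left-recursive), Body handles '*', Arg atoms. Each operator has a fixed associativity and precedence level, so every string has one parse.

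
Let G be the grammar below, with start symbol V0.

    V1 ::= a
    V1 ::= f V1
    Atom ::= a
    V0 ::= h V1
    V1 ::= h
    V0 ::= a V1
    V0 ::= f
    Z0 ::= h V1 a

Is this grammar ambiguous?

Only V0, V1 are reachable from V0; ignoring the rest: Restricted to the reachable nonterminals, every rule has the form A → t or A → t B, and no two rules for the same A share a first terminal. The grammar encodes a DFA — one run per string.

Unambiguous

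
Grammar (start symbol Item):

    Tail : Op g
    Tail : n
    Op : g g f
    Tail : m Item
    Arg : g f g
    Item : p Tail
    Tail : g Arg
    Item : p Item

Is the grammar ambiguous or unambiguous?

Ambiguous

Witness: p g g f g

Derivation 1: Item ⇒ p Tail ⇒ p Op g ⇒ p g g f g
Derivation 2: Item ⇒ p Tail ⇒ p g Arg ⇒ p g g f g

Two distinct leftmost derivations for the same string.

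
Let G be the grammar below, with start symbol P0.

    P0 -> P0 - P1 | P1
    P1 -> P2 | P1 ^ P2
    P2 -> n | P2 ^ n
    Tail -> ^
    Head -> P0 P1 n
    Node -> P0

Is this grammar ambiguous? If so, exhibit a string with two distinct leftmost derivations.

Witness: n ^ n

Derivation 1: P0 ⇒ P1 ⇒ P2 ⇒ P2 ^ n ⇒ n ^ n
Derivation 2: P0 ⇒ P1 ⇒ P1 ^ P2 ⇒ P2 ^ P2 ⇒ n ^ P2 ⇒ n ^ n

Two distinct leftmost derivations for the same string.

Ambiguous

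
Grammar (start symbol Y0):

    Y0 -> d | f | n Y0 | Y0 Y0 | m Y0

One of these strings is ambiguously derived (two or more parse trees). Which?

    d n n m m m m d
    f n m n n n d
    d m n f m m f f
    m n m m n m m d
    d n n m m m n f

d n n m m m m d: 1 tree
f n m n n n d: 1 tree
d m n f m m f f: 22 trees
m n m m n m m d: 1 tree
d n n m m m n f: 1 tree

d m n f m m f f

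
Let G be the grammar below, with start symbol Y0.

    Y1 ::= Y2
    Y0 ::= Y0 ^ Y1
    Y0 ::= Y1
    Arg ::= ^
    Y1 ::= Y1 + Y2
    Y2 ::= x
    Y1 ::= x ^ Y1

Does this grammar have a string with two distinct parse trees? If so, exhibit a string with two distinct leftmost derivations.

Witness: x ^ x

Derivation 1: Y0 ⇒ Y0 ^ Y1 ⇒ Y1 ^ Y1 ⇒ Y2 ^ Y1 ⇒ x ^ Y1 ⇒ x ^ Y2 ⇒ x ^ x
Derivation 2: Y0 ⇒ Y1 ⇒ x ^ Y1 ⇒ x ^ Y2 ⇒ x ^ x

Two distinct leftmost derivations for the same string.

Ambiguous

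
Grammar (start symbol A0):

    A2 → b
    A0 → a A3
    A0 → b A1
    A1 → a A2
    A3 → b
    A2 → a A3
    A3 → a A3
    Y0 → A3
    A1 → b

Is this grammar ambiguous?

Only A0, A1, A2, A3 are reachable from A0; ignoring the rest: Each reachable nonterminal has at most one production per leading terminal, and all productions are right-linear; the derivation is determined token-by-token.

Unambiguous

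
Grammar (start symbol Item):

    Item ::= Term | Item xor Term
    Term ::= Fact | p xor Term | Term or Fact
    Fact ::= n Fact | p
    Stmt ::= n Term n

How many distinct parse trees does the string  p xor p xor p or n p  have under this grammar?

Parse trees for p xor p xor p or n p:
  [Item [Term p xor [Term p xor [Term [Term [Fact p]] or [Fact n [Fact p]]]]]]
  [Item [Term p xor [Term [Term p xor [Term [Fact p]]] or [Fact n [Fact p]]]]]
  [Item [Term [Term p xor [Term p xor [Term [Fact p]]]] or [Fact n [Fact p]]]]
  [Item [Item [Term [Fact p]]] xor [Term p xor [Term [Term [Fact p]] or [Fact n [Fact p]]]]]
  [Item [Item [Term [Fact p]]] xor [Term [Term p xor [Term [Fact p]]] or [Fact n [Fact p]]]]
  [Item [Item [Term p xor [Term [Fact p]]]] xor [Term [Term [Fact p]] or [Fact n [Fact p]]]]
  [Item [Item [Item [Term [Fact p]]] xor [Term [Fact p]]] xor [Term [Term [Fact p]] or [Fact n [Fact p]]]]

7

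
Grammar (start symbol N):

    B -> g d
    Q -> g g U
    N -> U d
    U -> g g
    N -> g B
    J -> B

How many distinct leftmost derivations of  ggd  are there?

Parse trees for ggd:
  [N [U g g] d]
  [N g [B g d]]

2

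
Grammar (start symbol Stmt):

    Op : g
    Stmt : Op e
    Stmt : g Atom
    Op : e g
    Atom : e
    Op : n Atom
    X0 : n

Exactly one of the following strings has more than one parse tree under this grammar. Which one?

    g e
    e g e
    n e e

g e

g e: 2 trees
e g e: 1 tree
n e e: 1 tree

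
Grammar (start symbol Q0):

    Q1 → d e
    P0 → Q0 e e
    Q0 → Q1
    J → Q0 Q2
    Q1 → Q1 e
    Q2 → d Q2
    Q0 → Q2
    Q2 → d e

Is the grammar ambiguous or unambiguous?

Witness: d e

Derivation 1: Q0 ⇒ Q1 ⇒ d e
Derivation 2: Q0 ⇒ Q2 ⇒ d e

Two distinct leftmost derivations for the same string.

Ambiguous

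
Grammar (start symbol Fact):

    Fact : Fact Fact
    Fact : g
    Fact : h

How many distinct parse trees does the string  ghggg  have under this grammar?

14

Parse trees for ghggg (showing first 6 of 14):
  [Fact [Fact g] [Fact [Fact h] [Fact [Fact g] [Fact [Fact g] [Fact g]]]]]
  [Fact [Fact g] [Fact [Fact h] [Fact [Fact [Fact g] [Fact g]] [Fact g]]]]
  [Fact [Fact g] [Fact [Fact [Fact h] [Fact g]] [Fact [Fact g] [Fact g]]]]
  [Fact [Fact g] [Fact [Fact [Fact h] [Fact [Fact g] [Fact g]]] [Fact g]]]
  [Fact [Fact g] [Fact [Fact [Fact [Fact h] [Fact g]] [Fact g]] [Fact g]]]
  [Fact [Fact [Fact g] [Fact h]] [Fact [Fact g] [Fact [Fact g] [Fact g]]]]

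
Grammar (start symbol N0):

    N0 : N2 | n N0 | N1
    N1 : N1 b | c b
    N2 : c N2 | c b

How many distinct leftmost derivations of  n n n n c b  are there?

2

Parse trees for n n n n c b:
  [N0 n [N0 n [N0 n [N0 n [N0 [N2 c b]]]]]]
  [N0 n [N0 n [N0 n [N0 n [N0 [N1 c b]]]]]]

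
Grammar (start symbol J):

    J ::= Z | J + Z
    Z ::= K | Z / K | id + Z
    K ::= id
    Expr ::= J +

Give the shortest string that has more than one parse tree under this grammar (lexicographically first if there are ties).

id + id

length 1: no string has ≥2 trees
length 3: id + id has 2 parse trees

Two derivations of id + id:
  J ⇒ Z ⇒ id + Z ⇒ id + K ⇒ id + id
  J ⇒ J + Z ⇒ Z + Z ⇒ K + Z ⇒ id + Z ⇒ id + K ⇒ id + id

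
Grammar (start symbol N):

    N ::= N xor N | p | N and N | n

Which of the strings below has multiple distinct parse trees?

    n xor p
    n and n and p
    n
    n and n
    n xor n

n xor p: 1 tree
n and n and p: 2 trees
n: 1 tree
n and n: 1 tree
n xor n: 1 tree

n and n and p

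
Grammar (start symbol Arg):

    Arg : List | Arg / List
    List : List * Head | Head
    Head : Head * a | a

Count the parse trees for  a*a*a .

Parse trees for a*a*a:
  [Arg [List [List [Head a]] * [Head [Head a] * a]]]
  [Arg [List [List [List [Head a]] * [Head a]] * [Head a]]]
  [Arg [List [List [Head [Head a] * a]] * [Head a]]]
  [Arg [List [Head [Head [Head a] * a] * a]]]

4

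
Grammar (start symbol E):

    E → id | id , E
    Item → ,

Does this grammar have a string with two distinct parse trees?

Unambiguous

(Item is unreachable from E, so its rules don't affect L(E).) Right-recursive list with a separator: after each atom, whether the separator follows determines the rule. One parse per string.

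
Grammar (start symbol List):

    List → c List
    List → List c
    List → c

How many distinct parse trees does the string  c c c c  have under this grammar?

Parse trees for c c c c:
  [List c [List c [List c [List c]]]]
  [List c [List c [List [List c] c]]]
  [List c [List [List c [List c]] c]]
  [List c [List [List [List c] c] c]]
  [List [List c [List c [List c]]] c]
  [List [List c [List [List c] c]] c]
  [List [List [List c [List c]] c] c]
  [List [List [List [List c] c] c] c]

8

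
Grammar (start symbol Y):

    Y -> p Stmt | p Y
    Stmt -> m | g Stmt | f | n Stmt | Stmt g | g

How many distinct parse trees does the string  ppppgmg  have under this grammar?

Parse trees for ppppgmg:
  [Y p [Y p [Y p [Y p [Stmt g [Stmt [Stmt m] g]]]]]]
  [Y p [Y p [Y p [Y p [Stmt [Stmt g [Stmt m]] g]]]]]

2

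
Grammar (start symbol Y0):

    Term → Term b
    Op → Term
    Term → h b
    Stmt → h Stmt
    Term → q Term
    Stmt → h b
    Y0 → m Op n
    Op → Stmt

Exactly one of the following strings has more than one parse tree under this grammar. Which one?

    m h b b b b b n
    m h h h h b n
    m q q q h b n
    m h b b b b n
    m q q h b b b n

m q q h b b b n

m h b b b b b n: 1 tree
m h h h h b n: 1 tree
m q q q h b n: 1 tree
m h b b b b n: 1 tree
m q q h b b b n: 6 trees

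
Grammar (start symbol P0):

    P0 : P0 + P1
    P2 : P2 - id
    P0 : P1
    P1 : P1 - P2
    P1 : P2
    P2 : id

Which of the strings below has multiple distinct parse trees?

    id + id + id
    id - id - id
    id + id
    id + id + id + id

id - id - id

id + id + id: 1 tree
id - id - id: 4 trees
id + id: 1 tree
id + id + id + id: 1 tree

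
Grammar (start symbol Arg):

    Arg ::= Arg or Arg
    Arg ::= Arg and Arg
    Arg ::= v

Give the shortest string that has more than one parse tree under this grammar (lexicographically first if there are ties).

length 1: no string has ≥2 trees
length 3: no string has ≥2 trees
length 5: v and v and v has 2 parse trees

Two derivations of v and v and v:
  Arg ⇒ Arg and Arg ⇒ Arg and Arg and Arg ⇒ v and Arg and Arg ⇒ v and v and Arg ⇒ v and v and v
  Arg ⇒ Arg and Arg ⇒ v and Arg ⇒ v and Arg and Arg ⇒ v and v and Arg ⇒ v and v and v

v and v and v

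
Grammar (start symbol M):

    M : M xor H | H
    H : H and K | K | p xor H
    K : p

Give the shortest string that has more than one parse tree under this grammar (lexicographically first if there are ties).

length 1: no string has ≥2 trees
length 3: p xor p has 2 parse trees

Two derivations of p xor p:
  M ⇒ M xor H ⇒ H xor H ⇒ K xor H ⇒ p xor H ⇒ p xor K ⇒ p xor p
  M ⇒ H ⇒ p xor H ⇒ p xor K ⇒ p xor p

p xor p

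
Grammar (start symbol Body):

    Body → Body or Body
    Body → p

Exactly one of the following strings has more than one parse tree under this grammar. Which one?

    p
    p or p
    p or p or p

p or p or p

p: 1 tree
p or p: 1 tree
p or p or p: 2 trees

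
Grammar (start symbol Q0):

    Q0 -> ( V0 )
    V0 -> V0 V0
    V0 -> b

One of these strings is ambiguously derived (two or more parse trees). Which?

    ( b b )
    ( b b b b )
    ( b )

( b b b b )

( b b ): 1 tree
( b b b b ): 5 trees
( b ): 1 tree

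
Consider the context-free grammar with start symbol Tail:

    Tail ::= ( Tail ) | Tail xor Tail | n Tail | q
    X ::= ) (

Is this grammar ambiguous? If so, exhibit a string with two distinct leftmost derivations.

Witness: n q xor q

Derivation 1: Tail ⇒ Tail xor Tail ⇒ n Tail xor Tail ⇒ n q xor Tail ⇒ n q xor q
Derivation 2: Tail ⇒ n Tail ⇒ n Tail xor Tail ⇒ n q xor Tail ⇒ n q xor q

Two distinct leftmost derivations for the same string.

Ambiguous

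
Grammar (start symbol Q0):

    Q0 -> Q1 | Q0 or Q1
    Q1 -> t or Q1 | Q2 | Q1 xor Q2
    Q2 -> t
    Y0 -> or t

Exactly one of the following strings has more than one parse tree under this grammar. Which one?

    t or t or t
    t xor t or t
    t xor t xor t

t or t or t

t or t or t: 4 trees
t xor t or t: 1 tree
t xor t xor t: 1 tree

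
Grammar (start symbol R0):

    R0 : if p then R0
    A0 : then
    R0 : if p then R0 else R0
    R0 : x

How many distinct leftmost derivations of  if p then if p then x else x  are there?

2

Parse trees for if p then if p then x else x:
  [R0 if p then [R0 if p then [R0 x] else [R0 x]]]
  [R0 if p then [R0 if p then [R0 x]] else [R0 x]]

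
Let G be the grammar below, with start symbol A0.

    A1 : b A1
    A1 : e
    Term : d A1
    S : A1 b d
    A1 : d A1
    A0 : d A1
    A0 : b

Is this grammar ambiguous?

Only A0, A1 are reachable from A0; ignoring the rest: The reachable rules are right-linear with at most one rule per (nonterminal, next-terminal) pair. Each input token forces the next rule, so parsing is deterministic.

Unambiguous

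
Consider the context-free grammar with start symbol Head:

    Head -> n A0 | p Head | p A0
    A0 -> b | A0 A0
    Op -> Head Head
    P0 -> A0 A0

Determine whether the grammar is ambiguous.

Witness: n b b b

Derivation 1: Head ⇒ n A0 ⇒ n A0 A0 ⇒ n b A0 ⇒ n b A0 A0 ⇒ n b b A0 ⇒ n b b b
Derivation 2: Head ⇒ n A0 ⇒ n A0 A0 ⇒ n A0 A0 A0 ⇒ n b A0 A0 ⇒ n b b A0 ⇒ n b b b

Two distinct leftmost derivations for the same string.

Ambiguous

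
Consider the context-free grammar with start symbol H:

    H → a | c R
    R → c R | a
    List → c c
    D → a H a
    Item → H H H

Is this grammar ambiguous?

Only H, R are reachable from H; ignoring the rest: Restricted to the reachable nonterminals, every rule has the form A → t or A → t B, and no two rules for the same A share a first terminal. The grammar encodes a DFA — one run per string.

Unambiguous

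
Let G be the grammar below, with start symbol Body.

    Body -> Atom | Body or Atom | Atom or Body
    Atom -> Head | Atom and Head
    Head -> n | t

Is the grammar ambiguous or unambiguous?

Witness: n or n

Derivation 1: Body ⇒ Body or Atom ⇒ Atom or Atom ⇒ Head or Atom ⇒ n or Atom ⇒ n or Head ⇒ n or n
Derivation 2: Body ⇒ Atom or Body ⇒ Head or Body ⇒ n or Body ⇒ n or Atom ⇒ n or Head ⇒ n or n

Two distinct leftmost derivations for the same string.

Ambiguous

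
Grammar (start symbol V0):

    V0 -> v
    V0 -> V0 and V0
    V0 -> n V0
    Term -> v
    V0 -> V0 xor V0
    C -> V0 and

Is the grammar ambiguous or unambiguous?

Ambiguous

Witness: n v and v

Derivation 1: V0 ⇒ V0 and V0 ⇒ n V0 and V0 ⇒ n v and V0 ⇒ n v and v
Derivation 2: V0 ⇒ n V0 ⇒ n V0 and V0 ⇒ n v and V0 ⇒ n v and v

Two distinct leftmost derivations for the same string.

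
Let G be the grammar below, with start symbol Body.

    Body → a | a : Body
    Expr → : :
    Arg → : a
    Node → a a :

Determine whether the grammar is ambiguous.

Unambiguous

Only Body is reachable from Body; ignoring the rest: Right-recursive list with a separator: after each atom, whether the separator follows determines the rule. One parse per string.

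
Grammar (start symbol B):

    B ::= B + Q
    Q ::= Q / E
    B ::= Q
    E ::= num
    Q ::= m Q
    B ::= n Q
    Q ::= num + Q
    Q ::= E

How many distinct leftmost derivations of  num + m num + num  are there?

Parse trees for num + m num + num:
  [B [B [Q [E num]]] + [Q m [Q num + [Q [E num]]]]]
  [B [B [B [Q [E num]]] + [Q m [Q [E num]]]] + [Q [E num]]]
  [B [B [Q num + [Q m [Q [E num]]]]] + [Q [E num]]]
  [B [Q num + [Q m [Q num + [Q [E num]]]]]]

4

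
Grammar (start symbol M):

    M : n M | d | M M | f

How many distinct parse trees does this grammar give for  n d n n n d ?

Parse trees for n d n n n d:
  [M n [M [M d] [M n [M n [M n [M d]]]]]]
  [M [M n [M d]] [M n [M n [M n [M d]]]]]

2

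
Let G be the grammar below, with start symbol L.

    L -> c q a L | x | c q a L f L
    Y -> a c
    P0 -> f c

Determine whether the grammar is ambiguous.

Witness: c q a c q a x f x

Derivation 1: L ⇒ c q a L ⇒ c q a c q a L f L ⇒ c q a c q a x f L ⇒ c q a c q a x f x
Derivation 2: L ⇒ c q a L f L ⇒ c q a c q a L f L ⇒ c q a c q a x f L ⇒ c q a c q a x f x

Two distinct leftmost derivations for the same string.

Ambiguous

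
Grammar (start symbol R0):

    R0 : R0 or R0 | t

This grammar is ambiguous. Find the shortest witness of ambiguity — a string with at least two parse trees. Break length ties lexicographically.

length 1: no string has ≥2 trees
length 3: no string has ≥2 trees
length 5: t or t or t has 2 parse trees

Two derivations of t or t or t:
  R0 ⇒ R0 or R0 ⇒ R0 or R0 or R0 ⇒ t or R0 or R0 ⇒ t or t or R0 ⇒ t or t or t
  R0 ⇒ R0 or R0 ⇒ t or R0 ⇒ t or R0 or R0 ⇒ t or t or R0 ⇒ t or t or t

t or t or t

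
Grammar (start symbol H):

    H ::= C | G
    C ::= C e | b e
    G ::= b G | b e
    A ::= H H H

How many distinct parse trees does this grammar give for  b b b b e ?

Parse trees for b b b b e:
  [H [G b [G b [G b [G b e]]]]]

1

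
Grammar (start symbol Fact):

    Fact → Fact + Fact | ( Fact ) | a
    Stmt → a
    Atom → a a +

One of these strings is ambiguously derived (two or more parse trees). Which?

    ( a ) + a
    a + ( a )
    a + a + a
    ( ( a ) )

a + a + a

( a ) + a: 1 tree
a + ( a ): 1 tree
a + a + a: 2 trees
( ( a ) ): 1 tree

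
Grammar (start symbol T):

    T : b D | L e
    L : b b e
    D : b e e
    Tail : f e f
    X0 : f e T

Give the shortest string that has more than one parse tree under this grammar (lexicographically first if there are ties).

b b e e

length 4: b b e e has 2 parse trees

Two derivations of b b e e:
  T ⇒ b D ⇒ b b e e
  T ⇒ L e ⇒ b b e e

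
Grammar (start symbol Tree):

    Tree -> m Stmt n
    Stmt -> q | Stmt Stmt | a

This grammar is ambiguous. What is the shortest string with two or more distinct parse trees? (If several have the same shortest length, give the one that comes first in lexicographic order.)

m a a a n

length 3: no string has ≥2 trees
length 4: no string has ≥2 trees
length 5: m a a a n has 2 parse trees

Two derivations of m a a a n:
  Tree ⇒ m Stmt n ⇒ m Stmt Stmt n ⇒ m Stmt Stmt Stmt n ⇒ m a Stmt Stmt n ⇒ m a a Stmt n ⇒ m a a a n
  Tree ⇒ m Stmt n ⇒ m Stmt Stmt n ⇒ m a Stmt n ⇒ m a Stmt Stmt n ⇒ m a a Stmt n ⇒ m a a a n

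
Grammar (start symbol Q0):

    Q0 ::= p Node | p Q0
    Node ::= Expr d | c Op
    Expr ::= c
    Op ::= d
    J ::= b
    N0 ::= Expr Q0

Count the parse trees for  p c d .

Parse trees for p c d:
  [Q0 p [Node [Expr c] d]]
  [Q0 p [Node c [Op d]]]

2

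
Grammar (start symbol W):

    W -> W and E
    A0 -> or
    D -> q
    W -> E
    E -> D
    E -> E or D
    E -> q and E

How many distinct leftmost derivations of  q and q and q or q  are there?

Parse trees for q and q and q or q:
  [W [W [E [D q]]] and [E [E q and [E [D q]]] or [D q]]]
  [W [W [E [D q]]] and [E q and [E [E [D q]] or [D q]]]]
  [W [W [W [E [D q]]] and [E [D q]]] and [E [E [D q]] or [D q]]]
  [W [W [E q and [E [D q]]]] and [E [E [D q]] or [D q]]]
  [W [E [E q and [E q and [E [D q]]]] or [D q]]]
  [W [E q and [E [E q and [E [D q]]] or [D q]]]]
  [W [E q and [E q and [E [E [D q]] or [D q]]]]]

7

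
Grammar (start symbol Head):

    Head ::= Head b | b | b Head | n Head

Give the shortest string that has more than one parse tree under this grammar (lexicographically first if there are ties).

length 1: no string has ≥2 trees
length 2: b b has 2 parse trees

Two derivations of b b:
  Head ⇒ Head b ⇒ b b
  Head ⇒ b Head ⇒ b b

b b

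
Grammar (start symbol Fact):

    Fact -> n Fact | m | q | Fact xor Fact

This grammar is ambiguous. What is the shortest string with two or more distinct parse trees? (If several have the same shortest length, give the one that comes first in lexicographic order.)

n m xor m

length 1: no string has ≥2 trees
length 2: no string has ≥2 trees
length 3: no string has ≥2 trees
length 4: n m xor m has 2 parse trees

Two derivations of n m xor m:
  Fact ⇒ n Fact ⇒ n Fact xor Fact ⇒ n m xor Fact ⇒ n m xor m
  Fact ⇒ Fact xor Fact ⇒ n Fact xor Fact ⇒ n m xor Fact ⇒ n m xor m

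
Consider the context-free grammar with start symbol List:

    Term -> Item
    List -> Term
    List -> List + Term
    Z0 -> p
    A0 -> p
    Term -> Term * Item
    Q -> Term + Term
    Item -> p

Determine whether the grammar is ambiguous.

Unambiguous

(Z0, Q, A0 are unreachable from List, so their rules don't affect L(List).) The grammar is stratified — List handles '+' (left-recursive), Term handles '*', Item atoms. Each operator has a fixed associativity and precedence level, so every string has one parse.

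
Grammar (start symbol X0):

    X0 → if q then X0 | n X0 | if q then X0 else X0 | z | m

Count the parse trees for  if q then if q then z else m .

Parse trees for if q then if q then z else m:
  [X0 if q then [X0 if q then [X0 z] else [X0 m]]]
  [X0 if q then [X0 if q then [X0 z]] else [X0 m]]

2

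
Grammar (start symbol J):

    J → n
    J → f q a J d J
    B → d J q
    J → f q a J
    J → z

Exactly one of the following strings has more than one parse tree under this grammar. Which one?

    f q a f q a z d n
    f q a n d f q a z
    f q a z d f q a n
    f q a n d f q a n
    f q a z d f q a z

f q a f q a z d n

f q a f q a z d n: 2 trees
f q a n d f q a z: 1 tree
f q a z d f q a n: 1 tree
f q a n d f q a n: 1 tree
f q a z d f q a z: 1 tree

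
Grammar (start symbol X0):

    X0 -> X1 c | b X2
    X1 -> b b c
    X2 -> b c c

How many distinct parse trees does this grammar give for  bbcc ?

Parse trees for bbcc:
  [X0 [X1 b b c] c]
  [X0 b [X2 b c c]]

2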